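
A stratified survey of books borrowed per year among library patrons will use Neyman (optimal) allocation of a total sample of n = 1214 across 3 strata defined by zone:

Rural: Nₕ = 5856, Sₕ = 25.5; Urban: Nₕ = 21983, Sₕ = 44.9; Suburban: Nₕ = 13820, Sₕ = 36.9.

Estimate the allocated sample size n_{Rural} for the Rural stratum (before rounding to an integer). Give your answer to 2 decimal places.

110.11

Neyman allocation: nₕ = n·NₕSₕ / Σⱼ NⱼSⱼ.
Σ NⱼSⱼ = 5856·25.5 + 21983·44.9 + 13820·36.9 = 1.6463227 × 10^6.
n_{Rural} = 1214·5856·25.5 / (1.6463227 × 10^6) = 110.11.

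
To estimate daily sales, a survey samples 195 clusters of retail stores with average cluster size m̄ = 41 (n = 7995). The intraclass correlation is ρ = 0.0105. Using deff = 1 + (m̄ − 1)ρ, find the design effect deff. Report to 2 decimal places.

1.42

deff = 1 + (41 − 1)·0.0105 = 1 + 0.42 = 1.42.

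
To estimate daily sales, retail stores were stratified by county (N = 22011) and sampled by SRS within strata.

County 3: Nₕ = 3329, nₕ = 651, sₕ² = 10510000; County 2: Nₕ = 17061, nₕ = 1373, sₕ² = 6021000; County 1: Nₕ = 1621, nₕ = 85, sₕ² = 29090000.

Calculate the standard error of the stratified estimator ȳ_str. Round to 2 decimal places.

Var(ȳ_str) = Σₕ Wₕ²(1 − fₕ)sₕ²/nₕ with Wₕ = Nₕ/N, N = 22011.
County 3: Wₕ = 0.15124256; term = 0.15124256²·(1 − 0.19555422)·10510000/651 = 297.0753.
County 2: Wₕ = 0.77511244; term = 0.77511244²·(1 − 0.08047594)·6021000/1373 = 2422.6496.
County 1: Wₕ = 0.07364500; term = 0.07364500²·(1 − 0.05243677)·29090000/85 = 1758.8122.
Sum = 4478.5371.
SE = √(4478.5371) = 66.92.

66.92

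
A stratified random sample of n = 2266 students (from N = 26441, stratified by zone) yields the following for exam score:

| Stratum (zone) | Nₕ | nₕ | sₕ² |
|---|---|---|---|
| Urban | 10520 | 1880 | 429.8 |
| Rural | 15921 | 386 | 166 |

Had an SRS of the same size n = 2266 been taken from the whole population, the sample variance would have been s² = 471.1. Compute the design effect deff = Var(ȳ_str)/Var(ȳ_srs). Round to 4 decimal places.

0.9568

Var(ȳ_str) = Σ Wₕ²(1−fₕ)sₕ²/nₕ with Wₕ = Nₕ/26441:
  Urban: (10520/26441)²·(1−1880/10520)·429.8/1880 = 0.029722292
  Rural: (15921/26441)²·(1−386/15921)·166/386 = 0.15214113
  → Var(ȳ_str) = 0.18186342.
Var(ȳ_srs) = (1 − 2266/26441)·471.1/2266 = 0.19008236.
deff = 0.18186342 / 0.19008236 = 0.9568.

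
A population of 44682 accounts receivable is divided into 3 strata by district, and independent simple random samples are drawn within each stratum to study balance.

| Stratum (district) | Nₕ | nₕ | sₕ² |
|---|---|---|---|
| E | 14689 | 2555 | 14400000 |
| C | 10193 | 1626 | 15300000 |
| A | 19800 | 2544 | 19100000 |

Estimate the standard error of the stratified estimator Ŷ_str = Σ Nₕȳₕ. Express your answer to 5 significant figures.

Var(Ŷ_str) = Σₕ Nₕ²(1 − fₕ)sₕ²/nₕ.
E: 14689²·(1 − 2555/14689)·14400000/2555 = 1.0045413 × 10^12.
C: 10193²·(1 − 1626/10193)·15300000/1626 = 8.2167804 × 10^11.
A: 19800²·(1 − 2544/19800)·19100000/2544 = 2.5652021 × 10^12.
Sum = 4.3914214 × 10^12.
SE = √(4.3914214 × 10^12) = 2.0956 × 10^6.

2.0956 × 10^6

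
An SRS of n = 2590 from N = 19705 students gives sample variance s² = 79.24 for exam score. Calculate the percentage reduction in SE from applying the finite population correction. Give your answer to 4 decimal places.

f = n/N = 2590/19705 = 0.13143872.
SE_no-fpc = √(s²/n) = 0.17491311; SE_fpc = √((1−f)s²/n) = 0.16301313.
Ratio = √(1−f) = 0.93196635. Reduction = 100·(1 − 0.93196635) = 6.8034%.

6.8034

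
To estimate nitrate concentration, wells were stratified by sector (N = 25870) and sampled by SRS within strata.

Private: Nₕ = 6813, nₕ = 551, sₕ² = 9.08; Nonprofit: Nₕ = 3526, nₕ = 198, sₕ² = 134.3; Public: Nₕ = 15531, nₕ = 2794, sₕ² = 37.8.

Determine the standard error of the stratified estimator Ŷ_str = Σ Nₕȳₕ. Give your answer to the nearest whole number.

3367

Var(Ŷ_str) = Σₕ Nₕ²(1 − fₕ)sₕ²/nₕ.
Private: 6813²·(1 − 551/6813)·9.08/551 = 703049.17.
Nonprofit: 3526²·(1 − 198/3526)·134.3/198 = 7.9593288 × 10^6.
Public: 15531²·(1 − 2794/15531)·37.8/2794 = 2.6762826 × 10^6.
Sum = 1.1338661 × 10^7.
SE = √(1.1338661 × 10^7) = 3367.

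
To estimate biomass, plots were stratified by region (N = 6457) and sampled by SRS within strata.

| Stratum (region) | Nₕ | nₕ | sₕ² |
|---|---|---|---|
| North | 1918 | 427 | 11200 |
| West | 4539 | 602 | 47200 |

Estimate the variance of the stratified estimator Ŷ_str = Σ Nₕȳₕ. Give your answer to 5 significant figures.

1.4761 × 10^9

Var(Ŷ_str) = Σₕ Nₕ²(1 − fₕ)sₕ²/nₕ.
North: 1918²·(1 − 427/1918)·11200/427 = 7.5009521 × 10^7.
West: 4539²·(1 − 602/4539)·47200/602 = 1.4011064 × 10^9.
Sum = 1.4761159 × 10^9.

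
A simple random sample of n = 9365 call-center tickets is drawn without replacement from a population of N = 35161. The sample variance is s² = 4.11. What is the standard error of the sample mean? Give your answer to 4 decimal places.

0.0179

Under SRS without replacement, Var(ȳ) = (1 − f)·s²/n with f = n/N = 9365/35161 = 0.26634624.
Var(ȳ) = (1 − 0.26634624)·4.11/9365 = 0.73365376·4.3886813 × 10^-4 = 3.2197725 × 10^-4.
SE(ȳ) = √(3.2197725 × 10^-4) = 0.0179.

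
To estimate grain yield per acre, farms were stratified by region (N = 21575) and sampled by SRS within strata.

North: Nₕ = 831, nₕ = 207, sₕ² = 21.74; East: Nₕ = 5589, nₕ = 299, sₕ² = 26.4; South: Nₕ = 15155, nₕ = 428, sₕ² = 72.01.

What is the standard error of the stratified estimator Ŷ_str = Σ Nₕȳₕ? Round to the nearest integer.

Var(Ŷ_str) = Σₕ Nₕ²(1 − fₕ)sₕ²/nₕ.
North: 831²·(1 − 207/831)·21.74/207 = 54459.645.
East: 5589²·(1 − 299/5589)·26.4/299 = 2.6104929 × 10^6.
South: 15155²·(1 − 428/15155)·72.01/428 = 3.7550807 × 10^7.
Sum = 4.021576 × 10^7.
SE = √(4.021576 × 10^7) = 6342.

6342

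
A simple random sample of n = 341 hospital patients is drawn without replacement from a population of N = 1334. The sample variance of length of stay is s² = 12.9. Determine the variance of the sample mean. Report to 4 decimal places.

0.0282

Under SRS without replacement, Var(ȳ) = (1 − f)·s²/n with f = n/N = 341/1334 = 0.25562219.
Var(ȳ) = (1 − 0.25562219)·12.9/341 = 0.74437781·0.037829912 = 0.028159747.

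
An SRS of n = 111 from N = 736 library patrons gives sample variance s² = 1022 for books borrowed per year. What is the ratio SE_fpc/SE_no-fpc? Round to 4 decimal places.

0.9215

f = n/N = 111/736 = 0.15081522.
SE_no-fpc = √(s²/n) = 3.034338; SE_fpc = √((1−f)s²/n) = 2.7961796.
Ratio = √(1−f) = 0.92151223.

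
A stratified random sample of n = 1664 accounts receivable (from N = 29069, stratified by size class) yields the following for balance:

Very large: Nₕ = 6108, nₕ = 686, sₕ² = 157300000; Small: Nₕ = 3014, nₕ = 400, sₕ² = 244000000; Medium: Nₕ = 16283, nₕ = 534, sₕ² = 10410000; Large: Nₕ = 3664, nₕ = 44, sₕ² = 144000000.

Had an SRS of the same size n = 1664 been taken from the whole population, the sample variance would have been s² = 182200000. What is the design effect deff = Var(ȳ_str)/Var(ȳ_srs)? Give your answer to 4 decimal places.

0.6971

Var(ȳ_str) = Σ Wₕ²(1−fₕ)sₕ²/nₕ with Wₕ = Nₕ/29069:
  Very large: (6108/29069)²·(1−686/6108)·157300000/686 = 8986.7563
  Small: (3014/29069)²·(1−400/3014)·244000000/400 = 5687.4617
  Medium: (16283/29069)²·(1−534/16283)·10410000/534 = 5916.1162
  Large: (3664/29069)²·(1−44/3664)·144000000/44 = 51370.485
  → Var(ȳ_str) = 71960.819.
Var(ȳ_srs) = (1 − 1664/29069)·182200000/1664 = 103227.35.
deff = 71960.819 / 103227.35 = 0.6971.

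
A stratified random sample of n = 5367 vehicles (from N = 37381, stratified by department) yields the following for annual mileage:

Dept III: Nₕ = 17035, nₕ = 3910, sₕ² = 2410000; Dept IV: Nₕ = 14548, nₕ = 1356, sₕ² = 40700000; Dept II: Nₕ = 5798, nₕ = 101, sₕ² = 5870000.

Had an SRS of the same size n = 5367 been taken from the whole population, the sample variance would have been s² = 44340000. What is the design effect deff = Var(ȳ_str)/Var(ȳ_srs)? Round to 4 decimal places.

0.7907

Var(ȳ_str) = Σ Wₕ²(1−fₕ)sₕ²/nₕ with Wₕ = Nₕ/37381:
  Dept III: (17035/37381)²·(1−3910/17035)·2410000/3910 = 98.623385
  Dept IV: (14548/37381)²·(1−1356/14548)·40700000/1356 = 4122.3686
  Dept II: (5798/37381)²·(1−101/5798)·5870000/101 = 1373.85
  → Var(ȳ_str) = 5594.842.
Var(ȳ_srs) = (1 − 5367/37381)·44340000/5367 = 7075.4346.
deff = 5594.842 / 7075.4346 = 0.7907.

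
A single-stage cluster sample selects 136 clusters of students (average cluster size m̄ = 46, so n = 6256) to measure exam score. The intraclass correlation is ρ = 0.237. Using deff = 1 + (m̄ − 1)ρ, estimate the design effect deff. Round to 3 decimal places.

11.665

deff = 1 + (46 − 1)·0.237 = 1 + 10.665 = 11.665.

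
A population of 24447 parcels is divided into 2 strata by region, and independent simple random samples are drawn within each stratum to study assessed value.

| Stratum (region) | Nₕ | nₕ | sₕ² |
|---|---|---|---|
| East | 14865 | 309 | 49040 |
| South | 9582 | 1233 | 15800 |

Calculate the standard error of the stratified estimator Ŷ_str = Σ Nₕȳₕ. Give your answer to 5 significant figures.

188060

Var(Ŷ_str) = Σₕ Nₕ²(1 − fₕ)sₕ²/nₕ.
East: 14865²·(1 − 309/14865)·49040/309 = 3.4339893 × 10^10.
South: 9582²·(1 − 1233/9582)·15800/1233 = 1.0251434 × 10^9.
Sum = 3.5365036 × 10^10.
SE = √(3.5365036 × 10^10) = 188060.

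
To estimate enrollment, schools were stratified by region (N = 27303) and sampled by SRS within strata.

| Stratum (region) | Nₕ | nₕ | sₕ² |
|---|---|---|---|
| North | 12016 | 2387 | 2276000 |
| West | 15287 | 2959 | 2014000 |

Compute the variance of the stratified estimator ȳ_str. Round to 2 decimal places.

Var(ȳ_str) = Σₕ Wₕ²(1 − fₕ)sₕ²/nₕ with Wₕ = Nₕ/N, N = 27303.
North: Wₕ = 0.44009816; term = 0.44009816²·(1 − 0.19865180)·2276000/2387 = 147.99267.
West: Wₕ = 0.55990184; term = 0.55990184²·(1 − 0.19356316)·2014000/2959 = 172.07138.
Sum = 320.06405.

320.06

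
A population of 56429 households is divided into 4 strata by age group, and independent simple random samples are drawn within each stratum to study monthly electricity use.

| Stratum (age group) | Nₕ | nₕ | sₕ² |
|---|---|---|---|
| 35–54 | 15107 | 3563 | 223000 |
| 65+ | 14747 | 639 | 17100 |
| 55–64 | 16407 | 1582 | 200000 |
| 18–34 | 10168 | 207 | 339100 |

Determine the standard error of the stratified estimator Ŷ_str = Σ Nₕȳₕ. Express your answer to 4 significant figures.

461700

Var(Ŷ_str) = Σₕ Nₕ²(1 − fₕ)sₕ²/nₕ.
35–54: 15107²·(1 − 3563/15107)·223000/3563 = 1.0914996 × 10^10.
65+: 14747²·(1 − 639/14747)·17100/639 = 5.5675533 × 10^9.
55–64: 16407²·(1 − 1582/16407)·200000/1582 = 3.0750161 × 10^10.
18–34: 10168²·(1 − 207/10168)·339100/207 = 1.6591892 × 10^11.
Sum = 2.1315163 × 10^11.
SE = √(2.1315163 × 10^11) = 461700.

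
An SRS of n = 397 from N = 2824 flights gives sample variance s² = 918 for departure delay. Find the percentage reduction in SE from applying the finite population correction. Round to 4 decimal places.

7.2951

f = n/N = 397/2824 = 0.14058074.
SE_no-fpc = √(s²/n) = 1.5206389; SE_fpc = √((1−f)s²/n) = 1.4097063.
Ratio = √(1−f) = 0.92704868. Reduction = 100·(1 − 0.92704868) = 7.2951%.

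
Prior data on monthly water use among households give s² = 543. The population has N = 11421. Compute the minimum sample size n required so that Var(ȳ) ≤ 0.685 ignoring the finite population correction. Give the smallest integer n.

Without fpc, n₀ = s²/D = 543/0.685 = 792.7007.
Rounding up, n = 793.

793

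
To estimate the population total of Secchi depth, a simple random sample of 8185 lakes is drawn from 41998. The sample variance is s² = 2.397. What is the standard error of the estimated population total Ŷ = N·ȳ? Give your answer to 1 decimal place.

Var(Ŷ) = N²·Var(ȳ) = N²·(1 − n/N)·s²/n.
f = 8185/41998 = 0.19489023; Var(ȳ) = 0.80510977·2.397/8185 = 2.3577863 × 10^-4.
Var(Ŷ) = 41998² · (2.3577863 × 10^-4) = 415873.89.
SE(Ŷ) = √(415873.89) = 644.9.

644.9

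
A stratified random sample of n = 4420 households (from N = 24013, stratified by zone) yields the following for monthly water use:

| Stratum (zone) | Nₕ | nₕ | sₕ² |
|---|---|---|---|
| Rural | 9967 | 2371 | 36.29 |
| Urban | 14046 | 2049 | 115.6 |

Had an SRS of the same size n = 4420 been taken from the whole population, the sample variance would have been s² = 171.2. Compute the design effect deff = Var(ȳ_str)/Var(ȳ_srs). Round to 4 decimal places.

0.5853

Var(ȳ_str) = Σ Wₕ²(1−fₕ)sₕ²/nₕ with Wₕ = Nₕ/24013:
  Rural: (9967/24013)²·(1−2371/9967)·36.29/2371 = 0.0020096109
  Urban: (14046/24013)²·(1−2049/14046)·115.6/2049 = 0.016487255
  → Var(ȳ_str) = 0.018496866.
Var(ȳ_srs) = (1 − 4420/24013)·171.2/4420 = 0.03160356.
deff = 0.018496866 / 0.03160356 = 0.5853.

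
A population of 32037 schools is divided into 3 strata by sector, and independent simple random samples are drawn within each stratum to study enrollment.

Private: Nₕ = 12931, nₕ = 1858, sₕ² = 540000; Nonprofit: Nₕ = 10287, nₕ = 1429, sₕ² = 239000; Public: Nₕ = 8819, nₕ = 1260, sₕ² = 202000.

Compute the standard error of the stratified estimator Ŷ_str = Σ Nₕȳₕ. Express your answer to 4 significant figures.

Var(Ŷ_str) = Σₕ Nₕ²(1 − fₕ)sₕ²/nₕ.
Private: 12931²·(1 − 1858/12931)·540000/1858 = 4.1614575 × 10^10.
Nonprofit: 10287²·(1 − 1429/10287)·239000/1429 = 1.524018 × 10^10.
Public: 8819²·(1 − 1260/8819)·202000/1260 = 1.0687214 × 10^10.
Sum = 6.7541969 × 10^10.
SE = √(6.7541969 × 10^10) = 259900.

259900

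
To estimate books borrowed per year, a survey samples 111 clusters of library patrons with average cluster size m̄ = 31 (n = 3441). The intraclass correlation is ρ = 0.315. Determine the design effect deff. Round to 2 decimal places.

deff = 1 + (31 − 1)·0.315 = 1 + 9.45 = 10.45.

10.45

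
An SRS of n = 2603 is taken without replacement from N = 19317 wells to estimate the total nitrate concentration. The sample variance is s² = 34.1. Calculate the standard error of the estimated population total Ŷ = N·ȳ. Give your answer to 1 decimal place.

Var(Ŷ) = N²·Var(ȳ) = N²·(1 − n/N)·s²/n.
f = 2603/19317 = 0.13475177; Var(ȳ) = 0.86524823·34.1/2603 = 0.011334984.
Var(Ŷ) = 19317² · 0.011334984 = 4.2296095 × 10^6.
SE(Ŷ) = √(4.2296095 × 10^6) = 2056.6.

2056.6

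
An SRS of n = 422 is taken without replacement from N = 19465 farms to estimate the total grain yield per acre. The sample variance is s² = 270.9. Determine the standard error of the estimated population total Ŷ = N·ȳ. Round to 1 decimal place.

15425.6

Var(Ŷ) = N²·Var(ȳ) = N²·(1 − n/N)·s²/n.
f = 422/19465 = 0.02167994; Var(ȳ) = 0.97832006·270.9/422 = 0.62802584.
Var(Ŷ) = 19465² · 0.62802584 = 2.3795034 × 10^8.
SE(Ŷ) = √(2.3795034 × 10^8) = 15425.6.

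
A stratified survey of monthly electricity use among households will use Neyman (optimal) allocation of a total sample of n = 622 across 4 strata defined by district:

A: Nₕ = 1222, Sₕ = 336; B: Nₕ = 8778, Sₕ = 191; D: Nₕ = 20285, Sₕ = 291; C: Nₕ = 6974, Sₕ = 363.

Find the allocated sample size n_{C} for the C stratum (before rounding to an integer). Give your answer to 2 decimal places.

Neyman allocation: nₕ = n·NₕSₕ / Σⱼ NⱼSⱼ.
Σ NⱼSⱼ = 1222·336 + 8778·191 + 20285·291 + 6974·363 = 1.0521687 × 10^7.
n_{C} = 622·6974·363 / (1.0521687 × 10^7) = 149.66.

149.66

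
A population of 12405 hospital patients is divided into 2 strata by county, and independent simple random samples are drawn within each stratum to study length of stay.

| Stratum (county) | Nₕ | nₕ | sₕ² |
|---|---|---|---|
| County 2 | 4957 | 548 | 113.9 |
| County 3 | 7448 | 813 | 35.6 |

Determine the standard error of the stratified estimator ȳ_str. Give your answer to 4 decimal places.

Var(ȳ_str) = Σₕ Wₕ²(1 − fₕ)sₕ²/nₕ with Wₕ = Nₕ/N, N = 12405.
County 2: Wₕ = 0.39959694; term = 0.39959694²·(1 − 0.11055074)·113.9/548 = 0.029519476.
County 3: Wₕ = 0.60040306; term = 0.60040306²·(1 − 0.10915682)·35.6/813 = 0.014061981.
Sum = 0.043581457.
SE = √(0.043581457) = 0.2088.

0.2088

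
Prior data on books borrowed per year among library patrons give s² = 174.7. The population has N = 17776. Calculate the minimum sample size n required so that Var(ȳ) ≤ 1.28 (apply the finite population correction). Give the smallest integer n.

136

Without fpc, n₀ = s²/D = 174.7/1.28 = 136.4844.
With fpc, (1 − n/N)·s²/n ≤ D requires n ≥ n₀/(1 + n₀/N) = 136.4844/(1 + 136.4844/17776) = 135.4445.
Rounding up, n = 136.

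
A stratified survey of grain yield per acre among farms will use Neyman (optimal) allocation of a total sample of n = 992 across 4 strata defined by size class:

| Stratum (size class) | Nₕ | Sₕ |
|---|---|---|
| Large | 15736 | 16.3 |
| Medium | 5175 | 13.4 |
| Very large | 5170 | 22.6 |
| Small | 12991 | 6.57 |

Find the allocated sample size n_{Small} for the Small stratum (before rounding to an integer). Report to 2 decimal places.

160.35

Neyman allocation: nₕ = n·NₕSₕ / Σⱼ NⱼSⱼ.
Σ NⱼSⱼ = 15736·16.3 + 5175·13.4 + 5170·22.6 + 12991·6.57 = 528034.67.
n_{Small} = 992·12991·6.57 / 528034.67 = 160.35.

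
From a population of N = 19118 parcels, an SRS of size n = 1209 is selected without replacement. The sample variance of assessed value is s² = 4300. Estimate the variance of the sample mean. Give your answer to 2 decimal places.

Under SRS without replacement, Var(ȳ) = (1 − f)·s²/n with f = n/N = 1209/19118 = 0.06323883.
Var(ȳ) = (1 − 0.06323883)·4300/1209 = 0.93676117·3.5566584 = 3.3317395.

3.33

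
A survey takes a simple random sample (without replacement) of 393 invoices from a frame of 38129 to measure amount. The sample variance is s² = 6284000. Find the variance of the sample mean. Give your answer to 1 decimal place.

15825.0

Under SRS without replacement, Var(ȳ) = (1 − f)·s²/n with f = n/N = 393/38129 = 0.01030712.
Var(ȳ) = (1 − 0.01030712)·6284000/393 = 0.98969288·15989.822 = 15825.013.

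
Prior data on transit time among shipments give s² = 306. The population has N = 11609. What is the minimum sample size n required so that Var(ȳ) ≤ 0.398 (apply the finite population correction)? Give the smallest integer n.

Without fpc, n₀ = s²/D = 306/0.398 = 768.8442.
With fpc, (1 − n/N)·s²/n ≤ D requires n ≥ n₀/(1 + n₀/N) = 768.8442/(1 + 768.8442/11609) = 721.0878.
Rounding up, n = 722.

722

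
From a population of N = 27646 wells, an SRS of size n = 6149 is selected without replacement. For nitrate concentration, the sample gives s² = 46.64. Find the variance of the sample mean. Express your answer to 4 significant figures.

Under SRS without replacement, Var(ȳ) = (1 − f)·s²/n with f = n/N = 6149/27646 = 0.22241916.
Var(ȳ) = (1 − 0.22241916)·46.64/6149 = 0.77758084·0.0075849732 = 0.0058979298.

0.005898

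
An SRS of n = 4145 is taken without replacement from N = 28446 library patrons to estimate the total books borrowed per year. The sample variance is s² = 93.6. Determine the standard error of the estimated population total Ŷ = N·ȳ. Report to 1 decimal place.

3950.9

Var(Ŷ) = N²·Var(ȳ) = N²·(1 − n/N)·s²/n.
f = 4145/28446 = 0.14571469; Var(ȳ) = 0.85428531·93.6/4145 = 0.019290978.
Var(Ŷ) = 28446² · 0.019290978 = 1.5609776 × 10^7.
SE(Ŷ) = √(1.5609776 × 10^7) = 3950.9.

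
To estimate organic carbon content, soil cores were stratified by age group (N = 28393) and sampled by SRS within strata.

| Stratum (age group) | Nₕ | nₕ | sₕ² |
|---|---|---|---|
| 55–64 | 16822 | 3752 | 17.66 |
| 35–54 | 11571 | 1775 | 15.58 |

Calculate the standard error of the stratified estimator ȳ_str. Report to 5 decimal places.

Var(ȳ_str) = Σₕ Wₕ²(1 − fₕ)sₕ²/nₕ with Wₕ = Nₕ/N, N = 28393.
55–64: Wₕ = 0.59246997; term = 0.59246997²·(1 − 0.22304126)·17.66/3752 = 0.0012836852.
35–54: Wₕ = 0.40753003; term = 0.40753003²·(1 − 0.15340074)·15.58/1775 = 0.001234145.
Sum = 0.0025178302.
SE = √(0.0025178302) = 0.05018.

0.05018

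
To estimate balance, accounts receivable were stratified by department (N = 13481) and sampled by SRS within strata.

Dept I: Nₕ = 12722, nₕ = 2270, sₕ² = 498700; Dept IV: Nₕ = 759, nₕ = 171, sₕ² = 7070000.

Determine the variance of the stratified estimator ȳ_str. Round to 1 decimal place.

Var(ȳ_str) = Σₕ Wₕ²(1 − fₕ)sₕ²/nₕ with Wₕ = Nₕ/N, N = 13481.
Dept I: Wₕ = 0.94369854; term = 0.94369854²·(1 − 0.17843106)·498700/2270 = 160.74005.
Dept IV: Wₕ = 0.05630146; term = 0.05630146²·(1 − 0.22529644)·7070000/171 = 101.53089.
Sum = 262.27094.

262.3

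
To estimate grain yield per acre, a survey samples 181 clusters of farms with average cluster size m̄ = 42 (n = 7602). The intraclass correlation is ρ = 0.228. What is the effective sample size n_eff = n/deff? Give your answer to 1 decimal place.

734.6

deff = 1 + (42 − 1)·0.228 = 1 + 9.348 = 10.348.
n_eff = 7602 / 10.348 = 734.6.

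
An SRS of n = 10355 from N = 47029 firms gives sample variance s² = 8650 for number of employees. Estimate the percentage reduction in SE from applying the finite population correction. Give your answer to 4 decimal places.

11.6928

f = n/N = 10355/47029 = 0.22018329.
SE_no-fpc = √(s²/n) = 0.91397223; SE_fpc = √((1−f)s²/n) = 0.80710357.
Ratio = √(1−f) = 0.88307231. Reduction = 100·(1 − 0.88307231) = 11.6928%.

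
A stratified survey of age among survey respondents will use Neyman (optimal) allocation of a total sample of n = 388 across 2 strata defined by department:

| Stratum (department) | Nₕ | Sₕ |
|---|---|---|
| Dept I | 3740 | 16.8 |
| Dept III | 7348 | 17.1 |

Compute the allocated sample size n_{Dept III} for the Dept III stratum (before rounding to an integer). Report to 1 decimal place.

Neyman allocation: nₕ = n·NₕSₕ / Σⱼ NⱼSⱼ.
Σ NⱼSⱼ = 3740·16.8 + 7348·17.1 = 188482.8.
n_{Dept III} = 388·7348·17.1 / 188482.8 = 258.7.

258.7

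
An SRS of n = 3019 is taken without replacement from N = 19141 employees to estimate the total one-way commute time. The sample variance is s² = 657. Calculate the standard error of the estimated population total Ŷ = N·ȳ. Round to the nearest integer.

8195

Var(Ŷ) = N²·Var(ȳ) = N²·(1 − n/N)·s²/n.
f = 3019/19141 = 0.15772426; Var(ȳ) = 0.84227574·657/3019 = 0.1832975.
Var(Ŷ) = 19141² · 0.1832975 = 6.715615 × 10^7.
SE(Ŷ) = √(6.715615 × 10^7) = 8195.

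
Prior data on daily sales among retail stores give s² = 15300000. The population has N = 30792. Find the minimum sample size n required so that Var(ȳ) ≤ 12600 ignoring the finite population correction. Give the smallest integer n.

Without fpc, n₀ = s²/D = 15300000/12600 = 1214.2857.
Rounding up, n = 1215.

1215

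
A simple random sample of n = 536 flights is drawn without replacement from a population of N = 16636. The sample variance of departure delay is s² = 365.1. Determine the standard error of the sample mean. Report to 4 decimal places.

Under SRS without replacement, Var(ȳ) = (1 − f)·s²/n with f = n/N = 536/16636 = 0.03221928.
Var(ȳ) = (1 − 0.03221928)·365.1/536 = 0.96778072·0.68115672 = 0.65921034.
SE(ȳ) = √(0.65921034) = 0.8119.

0.8119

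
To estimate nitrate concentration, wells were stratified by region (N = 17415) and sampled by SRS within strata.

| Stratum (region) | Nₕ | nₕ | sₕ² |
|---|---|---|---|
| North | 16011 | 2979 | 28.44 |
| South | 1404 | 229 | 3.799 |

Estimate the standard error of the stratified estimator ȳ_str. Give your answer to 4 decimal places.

0.0816

Var(ȳ_str) = Σₕ Wₕ²(1 − fₕ)sₕ²/nₕ with Wₕ = Nₕ/N, N = 17415.
North: Wₕ = 0.91937984; term = 0.91937984²·(1 − 0.18605958)·28.44/2979 = 0.0065681288.
South: Wₕ = 0.08062016; term = 0.08062016²·(1 − 0.16310541)·3.799/229 = 9.0238492 × 10^-5.
Sum = 0.0066583673.
SE = √(0.0066583673) = 0.0816.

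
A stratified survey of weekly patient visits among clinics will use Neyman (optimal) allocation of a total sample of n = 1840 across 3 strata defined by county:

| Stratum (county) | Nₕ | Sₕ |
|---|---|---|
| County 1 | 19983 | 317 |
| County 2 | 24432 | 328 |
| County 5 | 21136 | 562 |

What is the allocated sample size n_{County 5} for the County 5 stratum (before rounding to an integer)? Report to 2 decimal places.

Neyman allocation: nₕ = n·NₕSₕ / Σⱼ NⱼSⱼ.
Σ NⱼSⱼ = 19983·317 + 24432·328 + 21136·562 = 2.6226739 × 10^7.
n_{County 5} = 1840·21136·562 / (2.6226739 × 10^7) = 833.36.

833.36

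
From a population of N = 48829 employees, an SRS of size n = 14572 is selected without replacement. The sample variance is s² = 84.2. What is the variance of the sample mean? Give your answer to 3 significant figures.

0.00405

Under SRS without replacement, Var(ȳ) = (1 − f)·s²/n with f = n/N = 14572/48829 = 0.29842921.
Var(ȳ) = (1 − 0.29842921)·84.2/14572 = 0.70157079·0.0057782048 = 0.0040538197.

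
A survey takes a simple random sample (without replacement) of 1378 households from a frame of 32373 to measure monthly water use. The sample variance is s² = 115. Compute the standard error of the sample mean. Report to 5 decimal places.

Under SRS without replacement, Var(ȳ) = (1 − f)·s²/n with f = n/N = 1378/32373 = 0.04256634.
Var(ȳ) = (1 − 0.04256634)·115/1378 = 0.95743366·0.083454282 = 0.079901939.
SE(ȳ) = √(0.079901939) = 0.28267.

0.28267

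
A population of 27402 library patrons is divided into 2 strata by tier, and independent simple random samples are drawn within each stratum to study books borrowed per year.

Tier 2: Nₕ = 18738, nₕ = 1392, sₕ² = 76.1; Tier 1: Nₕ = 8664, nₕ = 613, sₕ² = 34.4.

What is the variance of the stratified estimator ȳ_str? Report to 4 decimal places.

Var(ȳ_str) = Σₕ Wₕ²(1 − fₕ)sₕ²/nₕ with Wₕ = Nₕ/N, N = 27402.
Tier 2: Wₕ = 0.68381870; term = 0.68381870²·(1 − 0.07428754)·76.1/1392 = 0.023664835.
Tier 1: Wₕ = 0.31618130; term = 0.31618130²·(1 − 0.07075254)·34.4/613 = 0.0052131679.
Sum = 0.028878003.

0.0289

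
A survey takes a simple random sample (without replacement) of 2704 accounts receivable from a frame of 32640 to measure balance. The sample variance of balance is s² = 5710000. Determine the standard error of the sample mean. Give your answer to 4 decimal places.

44.0085

Under SRS without replacement, Var(ȳ) = (1 − f)·s²/n with f = n/N = 2704/32640 = 0.08284314.
Var(ȳ) = (1 − 0.08284314)·5710000/2704 = 0.91715686·2111.6864 = 1936.7477.
SE(ȳ) = √(1936.7477) = 44.0085.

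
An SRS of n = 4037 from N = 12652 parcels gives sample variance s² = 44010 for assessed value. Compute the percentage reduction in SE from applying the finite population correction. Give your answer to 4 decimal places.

f = n/N = 4037/12652 = 0.31907999.
SE_no-fpc = √(s²/n) = 3.3017661; SE_fpc = √((1−f)s²/n) = 2.7245473.
Ratio = √(1−f) = 0.82517878. Reduction = 100·(1 − 0.82517878) = 17.4821%.

17.4821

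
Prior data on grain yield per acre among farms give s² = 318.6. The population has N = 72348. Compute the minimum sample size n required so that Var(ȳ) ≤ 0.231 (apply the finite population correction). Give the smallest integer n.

Without fpc, n₀ = s²/D = 318.6/0.231 = 1379.2208.
With fpc, (1 − n/N)·s²/n ≤ D requires n ≥ n₀/(1 + n₀/N) = 1379.2208/(1 + 1379.2208/72348) = 1353.4196.
Rounding up, n = 1354.

1354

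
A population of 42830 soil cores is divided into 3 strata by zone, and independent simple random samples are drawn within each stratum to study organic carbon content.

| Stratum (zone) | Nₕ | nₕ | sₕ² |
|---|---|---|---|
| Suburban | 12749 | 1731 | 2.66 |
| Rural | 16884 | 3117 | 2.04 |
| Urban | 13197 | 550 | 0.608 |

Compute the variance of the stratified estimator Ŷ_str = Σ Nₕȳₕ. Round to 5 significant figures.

552490

Var(Ŷ_str) = Σₕ Nₕ²(1 − fₕ)sₕ²/nₕ.
Suburban: 12749²·(1 − 1731/12749)·2.66/1731 = 215855.67.
Rural: 16884²·(1 − 3117/16884)·2.04/3117 = 152127.6.
Urban: 13197²·(1 − 550/13197)·0.608/550 = 184503.08.
Sum = 552486.35.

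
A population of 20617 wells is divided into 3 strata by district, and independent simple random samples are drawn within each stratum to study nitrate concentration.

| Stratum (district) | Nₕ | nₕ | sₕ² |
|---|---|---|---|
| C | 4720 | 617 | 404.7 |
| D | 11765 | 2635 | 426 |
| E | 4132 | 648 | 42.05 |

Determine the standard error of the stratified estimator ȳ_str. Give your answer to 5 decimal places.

Var(ȳ_str) = Σₕ Wₕ²(1 − fₕ)sₕ²/nₕ with Wₕ = Nₕ/N, N = 20617.
C: Wₕ = 0.22893728; term = 0.22893728²·(1 − 0.13072034)·404.7/617 = 0.02988413.
D: Wₕ = 0.57064558; term = 0.57064558²·(1 − 0.22396940)·426/2635 = 0.04085458.
E: Wₕ = 0.20041713; term = 0.20041713²·(1 − 0.15682478)·42.05/648 = 0.0021977511.
Sum = 0.072936461.
SE = √(0.072936461) = 0.27007.

0.27007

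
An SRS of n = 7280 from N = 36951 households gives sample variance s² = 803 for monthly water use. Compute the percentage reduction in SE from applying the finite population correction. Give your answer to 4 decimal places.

10.3907

f = n/N = 7280/36951 = 0.19701767.
SE_no-fpc = √(s²/n) = 0.33211775; SE_fpc = √((1−f)s²/n) = 0.29760833.
Ratio = √(1−f) = 0.89609281. Reduction = 100·(1 − 0.89609281) = 10.3907%.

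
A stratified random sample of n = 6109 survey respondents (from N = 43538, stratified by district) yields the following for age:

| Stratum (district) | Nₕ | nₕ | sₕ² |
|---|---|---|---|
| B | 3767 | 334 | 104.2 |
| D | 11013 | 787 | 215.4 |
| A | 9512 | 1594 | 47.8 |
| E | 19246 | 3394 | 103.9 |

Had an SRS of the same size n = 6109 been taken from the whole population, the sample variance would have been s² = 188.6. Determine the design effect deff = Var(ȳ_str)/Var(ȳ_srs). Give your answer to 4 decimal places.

0.9234

Var(ȳ_str) = Σ Wₕ²(1−fₕ)sₕ²/nₕ with Wₕ = Nₕ/43538:
  B: (3767/43538)²·(1−334/3767)·104.2/334 = 0.0021284023
  D: (11013/43538)²·(1−787/11013)·215.4/787 = 0.016260932
  A: (9512/43538)²·(1−1594/9512)·47.8/1594 = 0.0011914888
  E: (19246/43538)²·(1−3394/19246)·103.9/3394 = 0.0049270992
  → Var(ȳ_str) = 0.024507922.
Var(ȳ_srs) = (1 − 6109/43538)·188.6/6109 = 0.026540635.
deff = 0.024507922 / 0.026540635 = 0.9234.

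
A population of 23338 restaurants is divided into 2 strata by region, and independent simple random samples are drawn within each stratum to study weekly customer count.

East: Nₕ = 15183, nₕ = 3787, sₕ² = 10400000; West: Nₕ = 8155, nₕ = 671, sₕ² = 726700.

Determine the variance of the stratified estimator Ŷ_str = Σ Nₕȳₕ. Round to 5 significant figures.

5.4127 × 10^11

Var(Ŷ_str) = Σₕ Nₕ²(1 − fₕ)sₕ²/nₕ.
East: 15183²·(1 − 3787/15183)·10400000/3787 = 4.7516896 × 10^11.
West: 8155²·(1 − 671/8155)·726700/671 = 6.6098314 × 10^10.
Sum = 5.4126727 × 10^11.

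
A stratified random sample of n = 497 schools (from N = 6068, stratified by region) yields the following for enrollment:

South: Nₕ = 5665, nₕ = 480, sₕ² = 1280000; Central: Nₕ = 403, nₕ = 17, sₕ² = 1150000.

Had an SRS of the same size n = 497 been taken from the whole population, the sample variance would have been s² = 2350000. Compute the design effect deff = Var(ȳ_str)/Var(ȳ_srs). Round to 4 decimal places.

Var(ȳ_str) = Σ Wₕ²(1−fₕ)sₕ²/nₕ with Wₕ = Nₕ/6068:
  South: (5665/6068)²·(1−480/5665)·1280000/480 = 2127.2879
  Central: (403/6068)²·(1−17/403)·1150000/17 = 285.79204
  → Var(ȳ_str) = 2413.0799.
Var(ȳ_srs) = (1 − 497/6068)·2350000/497 = 4341.0927.
deff = 2413.0799 / 4341.0927 = 0.5559.

0.5559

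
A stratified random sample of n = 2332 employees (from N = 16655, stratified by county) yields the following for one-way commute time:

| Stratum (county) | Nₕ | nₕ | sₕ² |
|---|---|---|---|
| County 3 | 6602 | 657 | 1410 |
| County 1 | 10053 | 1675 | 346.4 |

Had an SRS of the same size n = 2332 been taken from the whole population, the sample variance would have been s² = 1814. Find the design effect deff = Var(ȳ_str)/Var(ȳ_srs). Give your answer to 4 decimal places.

Var(ȳ_str) = Σ Wₕ²(1−fₕ)sₕ²/nₕ with Wₕ = Nₕ/16655:
  County 3: (6602/16655)²·(1−657/6602)·1410/657 = 0.30366298
  County 1: (10053/16655)²·(1−1675/10053)·346.4/1675 = 0.062792798
  → Var(ȳ_str) = 0.36645578.
Var(ȳ_srs) = (1 − 2332/16655)·1814/2332 = 0.66895683.
deff = 0.36645578 / 0.66895683 = 0.5478.

0.5478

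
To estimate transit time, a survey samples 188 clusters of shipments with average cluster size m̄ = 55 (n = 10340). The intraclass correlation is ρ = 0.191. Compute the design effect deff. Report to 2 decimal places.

11.31

deff = 1 + (55 − 1)·0.191 = 1 + 10.314 = 11.314.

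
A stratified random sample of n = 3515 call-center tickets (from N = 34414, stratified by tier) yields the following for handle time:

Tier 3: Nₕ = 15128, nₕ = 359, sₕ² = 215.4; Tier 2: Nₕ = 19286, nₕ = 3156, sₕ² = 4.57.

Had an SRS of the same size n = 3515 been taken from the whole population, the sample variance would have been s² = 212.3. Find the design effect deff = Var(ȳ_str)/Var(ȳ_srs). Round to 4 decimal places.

2.0943

Var(ȳ_str) = Σ Wₕ²(1−fₕ)sₕ²/nₕ with Wₕ = Nₕ/34414:
  Tier 3: (15128/34414)²·(1−359/15128)·215.4/359 = 0.11319143
  Tier 2: (19286/34414)²·(1−3156/19286)·4.57/3156 = 3.8035176 × 10^-4
  → Var(ȳ_str) = 0.11357178.
Var(ȳ_srs) = (1 − 3515/34414)·212.3/3515 = 0.054229292.
deff = 0.11357178 / 0.054229292 = 2.0943.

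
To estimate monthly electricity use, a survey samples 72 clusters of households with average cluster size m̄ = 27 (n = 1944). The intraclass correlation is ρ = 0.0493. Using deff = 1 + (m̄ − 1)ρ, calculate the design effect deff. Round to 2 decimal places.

2.28

deff = 1 + (27 − 1)·0.0493 = 1 + 1.2818 = 2.2818.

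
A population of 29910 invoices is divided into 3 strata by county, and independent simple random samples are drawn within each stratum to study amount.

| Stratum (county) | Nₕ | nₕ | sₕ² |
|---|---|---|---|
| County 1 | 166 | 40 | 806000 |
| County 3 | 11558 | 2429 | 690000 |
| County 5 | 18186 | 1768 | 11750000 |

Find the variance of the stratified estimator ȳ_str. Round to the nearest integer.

2252

Var(ȳ_str) = Σₕ Wₕ²(1 − fₕ)sₕ²/nₕ with Wₕ = Nₕ/N, N = 29910.
County 1: Wₕ = 0.00554998; term = 0.00554998²·(1 − 0.24096386)·806000/40 = 0.47110841.
County 3: Wₕ = 0.38642594; term = 0.38642594²·(1 − 0.21015747)·690000/2429 = 33.503845.
County 5: Wₕ = 0.60802407; term = 0.60802407²·(1 − 0.09721764)·11750000/1768 = 2218.0954.
Sum = 2252.0704.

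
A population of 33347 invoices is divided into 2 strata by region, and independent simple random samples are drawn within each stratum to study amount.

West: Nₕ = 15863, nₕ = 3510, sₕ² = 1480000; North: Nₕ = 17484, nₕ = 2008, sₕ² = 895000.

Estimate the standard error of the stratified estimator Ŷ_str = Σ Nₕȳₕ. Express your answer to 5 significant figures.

Var(Ŷ_str) = Σₕ Nₕ²(1 − fₕ)sₕ²/nₕ.
West: 15863²·(1 − 3510/15863)·1480000/3510 = 8.262517 × 10^10.
North: 17484²·(1 − 2008/17484)·895000/2008 = 1.206032 × 10^11.
Sum = 2.0322837 × 10^11.
SE = √(2.0322837 × 10^11) = 450810.

450810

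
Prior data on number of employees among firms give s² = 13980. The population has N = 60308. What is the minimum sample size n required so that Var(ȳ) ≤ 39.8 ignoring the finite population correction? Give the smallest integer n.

Without fpc, n₀ = s²/D = 13980/39.8 = 351.2563.
Rounding up, n = 352.

352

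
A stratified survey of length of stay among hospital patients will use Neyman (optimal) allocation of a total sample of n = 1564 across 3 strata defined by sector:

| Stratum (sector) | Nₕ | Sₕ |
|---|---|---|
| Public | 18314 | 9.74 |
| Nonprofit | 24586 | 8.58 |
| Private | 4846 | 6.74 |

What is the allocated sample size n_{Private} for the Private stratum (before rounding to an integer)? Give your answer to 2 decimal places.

Neyman allocation: nₕ = n·NₕSₕ / Σⱼ NⱼSⱼ.
Σ NⱼSⱼ = 18314·9.74 + 24586·8.58 + 4846·6.74 = 421988.28.
n_{Private} = 1564·4846·6.74 / 421988.28 = 121.05.

121.05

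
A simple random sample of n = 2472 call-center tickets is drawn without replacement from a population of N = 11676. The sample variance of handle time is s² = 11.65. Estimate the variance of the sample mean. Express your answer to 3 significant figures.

Under SRS without replacement, Var(ȳ) = (1 − f)·s²/n with f = n/N = 2472/11676 = 0.21171634.
Var(ȳ) = (1 − 0.21171634)·11.65/2472 = 0.78828366·0.0047127832 = 0.00371501.

0.00372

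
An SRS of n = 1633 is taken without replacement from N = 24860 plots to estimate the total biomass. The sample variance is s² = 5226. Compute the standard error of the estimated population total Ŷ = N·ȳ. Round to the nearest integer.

42987

Var(Ŷ) = N²·Var(ȳ) = N²·(1 − n/N)·s²/n.
f = 1633/24860 = 0.06568785; Var(ȳ) = 0.93431215·5226/1633 = 2.9900277.
Var(Ŷ) = 24860² · 2.9900277 = 1.8478957 × 10^9.
SE(Ŷ) = √(1.8478957 × 10^9) = 42987.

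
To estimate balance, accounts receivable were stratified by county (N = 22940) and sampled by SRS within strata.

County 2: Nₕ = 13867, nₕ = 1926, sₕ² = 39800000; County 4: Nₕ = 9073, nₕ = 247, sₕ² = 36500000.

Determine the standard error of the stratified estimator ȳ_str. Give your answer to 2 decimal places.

170.26

Var(ȳ_str) = Σₕ Wₕ²(1 − fₕ)sₕ²/nₕ with Wₕ = Nₕ/N, N = 22940.
County 2: Wₕ = 0.60448997; term = 0.60448997²·(1 − 0.13889089)·39800000/1926 = 6502.2427.
County 4: Wₕ = 0.39551003; term = 0.39551003²·(1 − 0.02722363)·36500000/247 = 22486.606.
Sum = 28988.849.
SE = √(28988.849) = 170.26.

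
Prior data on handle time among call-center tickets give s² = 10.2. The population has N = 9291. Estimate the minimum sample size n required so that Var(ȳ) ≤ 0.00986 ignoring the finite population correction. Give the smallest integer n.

Without fpc, n₀ = s²/D = 10.2/0.00986 = 1034.4828.
Rounding up, n = 1035.

1035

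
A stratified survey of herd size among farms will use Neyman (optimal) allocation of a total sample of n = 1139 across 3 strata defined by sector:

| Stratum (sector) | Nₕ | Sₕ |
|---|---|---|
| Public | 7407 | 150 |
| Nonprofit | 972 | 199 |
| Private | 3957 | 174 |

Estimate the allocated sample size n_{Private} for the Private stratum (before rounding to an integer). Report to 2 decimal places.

393.49

Neyman allocation: nₕ = n·NₕSₕ / Σⱼ NⱼSⱼ.
Σ NⱼSⱼ = 7407·150 + 972·199 + 3957·174 = 1.992996 × 10^6.
n_{Private} = 1139·3957·174 / (1.992996 × 10^6) = 393.49.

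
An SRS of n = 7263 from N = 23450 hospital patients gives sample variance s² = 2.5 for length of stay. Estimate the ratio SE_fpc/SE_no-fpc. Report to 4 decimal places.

f = n/N = 7263/23450 = 0.30972281.
SE_no-fpc = √(s²/n) = 0.018552908; SE_fpc = √((1−f)s²/n) = 0.015414298.
Ratio = √(1−f) = 0.83082922.

0.8308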